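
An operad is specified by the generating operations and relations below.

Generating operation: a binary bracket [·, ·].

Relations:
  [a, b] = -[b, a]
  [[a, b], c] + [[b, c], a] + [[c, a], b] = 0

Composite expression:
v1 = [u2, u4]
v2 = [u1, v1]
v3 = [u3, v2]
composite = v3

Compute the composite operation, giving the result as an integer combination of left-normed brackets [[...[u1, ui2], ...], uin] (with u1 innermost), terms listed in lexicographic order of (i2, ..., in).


Antisymmetry and Jacobi reduce to u1-anchored left-normed brackets.
Composite bracket: [u3, [u1, [u2, u4]]]
The bracket unfolds into 8 signed words via [a, b] = ab - ba (2^3 = 8).
Coefficients come from the u1-initial words:
  u1u2u4u3 (sign -1) contributes -[[[u1, u2], u4], u3]
  u1u4u2u3 (sign +1) contributes +[[[u1, u4], u2], u3]

-[[[u1, u2], u4], u3] + [[[u1, u4], u2], u3]


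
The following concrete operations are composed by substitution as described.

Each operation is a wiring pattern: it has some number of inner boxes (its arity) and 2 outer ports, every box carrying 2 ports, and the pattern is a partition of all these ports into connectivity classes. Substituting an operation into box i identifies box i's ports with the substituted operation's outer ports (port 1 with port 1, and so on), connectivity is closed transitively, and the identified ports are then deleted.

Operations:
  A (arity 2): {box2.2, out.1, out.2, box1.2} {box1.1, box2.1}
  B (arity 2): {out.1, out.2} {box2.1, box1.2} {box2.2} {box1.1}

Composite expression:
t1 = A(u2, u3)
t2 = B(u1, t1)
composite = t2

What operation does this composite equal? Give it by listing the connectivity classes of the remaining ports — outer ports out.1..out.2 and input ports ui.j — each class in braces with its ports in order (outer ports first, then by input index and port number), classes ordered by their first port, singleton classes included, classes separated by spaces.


After gluing at B, chains via deleted ports link the u-ports.
after A, the pattern on (u2, u3) reads {out.1, out.2, u2.2, u3.2} {u2.1, u3.1} (out.j = its outer ports)
after B, the pattern on (u1, u2, u3) reads {out.1, out.2} {u1.1} {u1.2, u2.2, u3.2} {u2.1, u3.1} (out.j = its outer ports)

{out.1, out.2} {u1.1} {u1.2, u2.2, u3.2} {u2.1, u3.1}


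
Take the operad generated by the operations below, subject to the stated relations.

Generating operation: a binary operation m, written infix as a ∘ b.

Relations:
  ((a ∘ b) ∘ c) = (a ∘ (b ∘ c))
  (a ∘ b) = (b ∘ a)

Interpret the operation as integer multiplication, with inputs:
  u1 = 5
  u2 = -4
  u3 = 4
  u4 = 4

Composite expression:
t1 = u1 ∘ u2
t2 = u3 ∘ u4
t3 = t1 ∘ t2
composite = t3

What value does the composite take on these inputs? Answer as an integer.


-320

(u1 ∘ u2) = -20
(u3 ∘ u4) = 16
((u1 ∘ u2) ∘ (u3 ∘ u4)) = -320


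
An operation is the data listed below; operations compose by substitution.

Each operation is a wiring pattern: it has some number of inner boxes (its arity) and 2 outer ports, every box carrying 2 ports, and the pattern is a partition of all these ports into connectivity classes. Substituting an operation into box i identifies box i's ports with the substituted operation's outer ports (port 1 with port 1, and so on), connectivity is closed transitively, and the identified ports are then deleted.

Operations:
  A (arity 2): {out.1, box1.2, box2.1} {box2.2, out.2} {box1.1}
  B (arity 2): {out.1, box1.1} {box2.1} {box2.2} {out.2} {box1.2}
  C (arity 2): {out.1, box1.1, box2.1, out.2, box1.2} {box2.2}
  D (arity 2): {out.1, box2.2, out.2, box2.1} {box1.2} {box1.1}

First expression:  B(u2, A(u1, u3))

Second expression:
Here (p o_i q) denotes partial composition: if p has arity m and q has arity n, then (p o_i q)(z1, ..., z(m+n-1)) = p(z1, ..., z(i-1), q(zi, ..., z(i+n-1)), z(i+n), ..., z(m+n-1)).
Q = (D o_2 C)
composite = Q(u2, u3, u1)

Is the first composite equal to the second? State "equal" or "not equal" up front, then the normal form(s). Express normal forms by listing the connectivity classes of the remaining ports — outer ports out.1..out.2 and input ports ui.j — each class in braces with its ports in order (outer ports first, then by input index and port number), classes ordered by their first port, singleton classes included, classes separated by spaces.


not equal; first: {out.1, u2.1} {out.2} {u1.1} {u1.2, u3.1} {u2.2} {u3.2}; second: {out.1, out.2, u1.1, u3.1, u3.2} {u1.2} {u2.1} {u2.2}

In normal form, the first expression is {out.1, u2.1} {out.2} {u1.1} {u1.2, u3.1} {u2.2} {u3.2}
In normal form, the second expression is {out.1, out.2, u1.1, u3.1, u3.2} {u1.2} {u2.1} {u2.2}
The forms do not match — not equal.


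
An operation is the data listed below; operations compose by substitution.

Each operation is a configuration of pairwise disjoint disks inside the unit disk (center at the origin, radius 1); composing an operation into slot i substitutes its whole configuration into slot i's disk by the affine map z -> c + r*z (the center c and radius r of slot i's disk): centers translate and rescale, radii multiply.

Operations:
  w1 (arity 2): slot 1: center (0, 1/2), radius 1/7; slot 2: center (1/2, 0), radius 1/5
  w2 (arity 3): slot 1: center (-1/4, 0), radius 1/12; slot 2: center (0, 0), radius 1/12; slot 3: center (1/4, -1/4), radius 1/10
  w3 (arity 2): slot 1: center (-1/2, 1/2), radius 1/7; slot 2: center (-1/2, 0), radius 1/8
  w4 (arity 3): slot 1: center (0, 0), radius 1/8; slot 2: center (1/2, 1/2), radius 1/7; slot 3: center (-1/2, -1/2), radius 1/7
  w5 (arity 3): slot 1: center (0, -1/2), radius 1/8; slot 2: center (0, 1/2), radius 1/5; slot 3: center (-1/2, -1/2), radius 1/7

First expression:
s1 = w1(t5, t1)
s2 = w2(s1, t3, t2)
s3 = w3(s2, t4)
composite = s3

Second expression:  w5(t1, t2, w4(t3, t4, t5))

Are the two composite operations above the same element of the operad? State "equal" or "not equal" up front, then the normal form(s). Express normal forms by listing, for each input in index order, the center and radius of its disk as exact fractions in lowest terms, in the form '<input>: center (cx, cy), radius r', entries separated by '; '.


The first expression, normalized: t1: center (-89/168, 1/2), radius 1/420; t2: center (-13/28, 13/28), radius 1/70; t3: center (-1/2, 1/2), radius 1/84; t4: center (-1/2, 0), radius 1/8; t5: center (-15/28, 85/168), radius 1/588
The second expression, normalized: t1: center (0, -1/2), radius 1/8; t2: center (0, 1/2), radius 1/5; t3: center (-1/2, -1/2), radius 1/56; t4: center (-3/7, -3/7), radius 1/49; t5: center (-4/7, -4/7), radius 1/49
They disagree, so not equal.

not equal; the first gives t1: center (-89/168, 1/2), radius 1/420; t2: center (-13/28, 13/28), radius 1/70; t3: center (-1/2, 1/2), radius 1/84; t4: center (-1/2, 0), radius 1/8; t5: center (-15/28, 85/168), radius 1/588 and the second t1: center (0, -1/2), radius 1/8; t2: center (0, 1/2), radius 1/5; t3: center (-1/2, -1/2), radius 1/56; t4: center (-3/7, -3/7), radius 1/49; t5: center (-4/7, -4/7), radius 1/49


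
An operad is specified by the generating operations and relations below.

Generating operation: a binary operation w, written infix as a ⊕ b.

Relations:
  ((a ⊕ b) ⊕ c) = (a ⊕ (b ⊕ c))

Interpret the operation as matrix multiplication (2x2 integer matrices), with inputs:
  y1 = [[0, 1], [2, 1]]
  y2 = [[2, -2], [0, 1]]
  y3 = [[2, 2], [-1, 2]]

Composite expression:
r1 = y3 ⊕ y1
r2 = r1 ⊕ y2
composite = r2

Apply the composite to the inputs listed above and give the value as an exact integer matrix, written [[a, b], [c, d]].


[[8, -4], [8, -7]]

(y3 ⊕ y1) = [[4, 4], [4, 1]]
((y3 ⊕ y1) ⊕ y2) = [[8, -4], [8, -7]]


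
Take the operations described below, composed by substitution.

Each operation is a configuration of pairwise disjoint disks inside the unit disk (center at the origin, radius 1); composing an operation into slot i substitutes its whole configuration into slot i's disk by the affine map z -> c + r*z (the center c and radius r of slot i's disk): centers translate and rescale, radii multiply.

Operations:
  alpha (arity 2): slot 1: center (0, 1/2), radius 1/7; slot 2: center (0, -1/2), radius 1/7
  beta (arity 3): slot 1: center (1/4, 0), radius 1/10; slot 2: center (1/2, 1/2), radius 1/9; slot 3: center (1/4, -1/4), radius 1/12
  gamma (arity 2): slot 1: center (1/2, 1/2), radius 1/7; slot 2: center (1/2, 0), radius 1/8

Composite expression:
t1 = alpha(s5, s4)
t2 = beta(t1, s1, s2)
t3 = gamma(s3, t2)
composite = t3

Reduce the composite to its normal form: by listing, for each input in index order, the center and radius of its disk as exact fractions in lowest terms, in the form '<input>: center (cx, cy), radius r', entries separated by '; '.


s1: center (9/16, 1/16), radius 1/72; s2: center (17/32, -1/32), radius 1/96; s3: center (1/2, 1/2), radius 1/7; s4: center (17/32, -1/160), radius 1/560; s5: center (17/32, 1/160), radius 1/560

Below gamma, radii multiply path by path; the s-disk centers shift.
input s3: applying the 1 nested substitution gives center (1/2, 1/2), radius 1/7
input s5: applying the 3 nested substitutions gives center (17/32, 1/160), radius 1/560
input s4: applying the 3 nested substitutions gives center (17/32, -1/160), radius 1/560
input s1: applying the 2 nested substitutions gives center (9/16, 1/16), radius 1/72
input s2: applying the 2 nested substitutions gives center (17/32, -1/32), radius 1/96


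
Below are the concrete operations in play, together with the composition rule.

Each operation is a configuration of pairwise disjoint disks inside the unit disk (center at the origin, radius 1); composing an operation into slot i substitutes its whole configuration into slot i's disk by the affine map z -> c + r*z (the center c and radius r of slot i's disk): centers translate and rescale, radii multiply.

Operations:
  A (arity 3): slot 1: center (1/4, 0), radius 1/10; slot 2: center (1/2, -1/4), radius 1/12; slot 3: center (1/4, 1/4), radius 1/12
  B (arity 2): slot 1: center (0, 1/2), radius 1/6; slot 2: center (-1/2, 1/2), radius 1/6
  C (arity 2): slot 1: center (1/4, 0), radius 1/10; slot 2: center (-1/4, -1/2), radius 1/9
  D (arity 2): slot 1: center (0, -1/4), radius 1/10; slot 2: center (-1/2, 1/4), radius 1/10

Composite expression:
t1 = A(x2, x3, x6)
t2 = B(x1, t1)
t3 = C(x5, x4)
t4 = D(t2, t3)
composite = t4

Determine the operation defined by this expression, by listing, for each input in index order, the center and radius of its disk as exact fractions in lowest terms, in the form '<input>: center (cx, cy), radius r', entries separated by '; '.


Follow each x-input down from D: c' goes to c + r*c', radius to r*r'.
input x1: applying the 2 nested substitutions gives center (0, -1/5), radius 1/60
input x2: applying the 3 nested substitutions gives center (-11/240, -1/5), radius 1/600
input x3: applying the 3 nested substitutions gives center (-1/24, -49/240), radius 1/720
input x6: applying the 3 nested substitutions gives center (-11/240, -47/240), radius 1/720
input x5: applying the 2 nested substitutions gives center (-19/40, 1/4), radius 1/100
input x4: applying the 2 nested substitutions gives center (-21/40, 1/5), radius 1/90

x1: center (0, -1/5), radius 1/60; x2: center (-11/240, -1/5), radius 1/600; x3: center (-1/24, -49/240), radius 1/720; x4: center (-21/40, 1/5), radius 1/90; x5: center (-19/40, 1/4), radius 1/100; x6: center (-11/240, -47/240), radius 1/720


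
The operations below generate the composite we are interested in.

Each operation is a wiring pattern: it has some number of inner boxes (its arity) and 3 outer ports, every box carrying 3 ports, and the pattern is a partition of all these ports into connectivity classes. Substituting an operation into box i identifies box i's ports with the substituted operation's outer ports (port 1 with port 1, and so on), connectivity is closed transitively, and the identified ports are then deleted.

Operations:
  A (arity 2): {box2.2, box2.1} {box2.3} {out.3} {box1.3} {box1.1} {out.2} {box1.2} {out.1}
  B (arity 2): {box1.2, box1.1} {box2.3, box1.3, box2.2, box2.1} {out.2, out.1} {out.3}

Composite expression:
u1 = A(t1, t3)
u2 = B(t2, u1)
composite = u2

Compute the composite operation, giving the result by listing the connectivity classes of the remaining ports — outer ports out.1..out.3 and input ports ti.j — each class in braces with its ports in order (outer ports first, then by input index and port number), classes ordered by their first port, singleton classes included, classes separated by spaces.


{out.1, out.2} {out.3} {t1.1} {t1.2} {t1.3} {t2.1, t2.2} {t2.3} {t3.1, t3.2} {t3.3}


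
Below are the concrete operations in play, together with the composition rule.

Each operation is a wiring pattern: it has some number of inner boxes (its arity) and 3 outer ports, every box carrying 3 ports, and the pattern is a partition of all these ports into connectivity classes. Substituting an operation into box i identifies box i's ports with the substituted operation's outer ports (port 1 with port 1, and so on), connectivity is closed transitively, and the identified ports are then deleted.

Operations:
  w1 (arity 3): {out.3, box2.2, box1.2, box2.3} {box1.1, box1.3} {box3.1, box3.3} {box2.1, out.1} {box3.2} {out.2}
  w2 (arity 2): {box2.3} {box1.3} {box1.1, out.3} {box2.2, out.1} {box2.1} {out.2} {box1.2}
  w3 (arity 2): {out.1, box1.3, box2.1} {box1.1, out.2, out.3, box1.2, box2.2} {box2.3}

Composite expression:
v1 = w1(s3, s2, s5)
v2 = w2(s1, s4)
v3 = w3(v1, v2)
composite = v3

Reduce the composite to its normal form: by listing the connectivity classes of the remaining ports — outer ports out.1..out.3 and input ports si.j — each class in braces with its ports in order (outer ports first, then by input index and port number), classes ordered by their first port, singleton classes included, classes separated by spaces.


After gluing at w3, chains via deleted ports link the s-ports.
w1 over (s3, s2, s5) gives {out.1, s2.1} {out.2} {out.3, s2.2, s2.3, s3.2} {s3.1, s3.3} {s5.1, s5.3} {s5.2}, out.j being that stage's outer ports
w2 over (s1, s4) gives {out.1, s4.2} {out.2} {out.3, s1.1} {s1.2} {s1.3} {s4.1} {s4.3}, out.j being that stage's outer ports
w3 over (s3, s2, s5, s1, s4) gives {out.1, s2.2, s2.3, s3.2, s4.2} {out.2, out.3, s2.1} {s1.1} {s1.2} {s1.3} {s3.1, s3.3} {s4.1} {s4.3} {s5.1, s5.3} {s5.2}, out.j being that stage's outer ports

{out.1, s2.2, s2.3, s3.2, s4.2} {out.2, out.3, s2.1} {s1.1} {s1.2} {s1.3} {s3.1, s3.3} {s4.1} {s4.3} {s5.1, s5.3} {s5.2}


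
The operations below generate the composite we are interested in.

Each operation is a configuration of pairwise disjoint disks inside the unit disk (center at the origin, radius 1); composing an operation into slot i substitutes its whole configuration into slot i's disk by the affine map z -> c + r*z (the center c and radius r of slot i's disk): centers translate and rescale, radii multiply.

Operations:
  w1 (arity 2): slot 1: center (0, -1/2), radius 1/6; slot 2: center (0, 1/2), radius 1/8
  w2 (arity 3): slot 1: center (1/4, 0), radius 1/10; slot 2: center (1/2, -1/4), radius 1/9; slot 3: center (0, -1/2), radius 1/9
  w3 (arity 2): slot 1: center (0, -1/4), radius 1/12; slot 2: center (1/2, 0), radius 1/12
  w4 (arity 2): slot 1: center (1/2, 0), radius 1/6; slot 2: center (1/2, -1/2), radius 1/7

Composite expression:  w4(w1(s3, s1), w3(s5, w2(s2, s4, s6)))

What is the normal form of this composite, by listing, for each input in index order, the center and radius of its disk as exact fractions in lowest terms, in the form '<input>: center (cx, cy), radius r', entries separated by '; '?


s1: center (1/2, 1/12), radius 1/48; s2: center (193/336, -1/2), radius 1/840; s3: center (1/2, -1/12), radius 1/36; s4: center (97/168, -169/336), radius 1/756; s5: center (1/2, -15/28), radius 1/84; s6: center (4/7, -85/168), radius 1/756

Follow each s-input down from w4: c' goes to c + r*c', radius to r*r'.
tracing s3 down its 2-map path: center (1/2, -1/12), radius 1/36
tracing s1 down its 2-map path: center (1/2, 1/12), radius 1/48
tracing s5 down its 2-map path: center (1/2, -15/28), radius 1/84
tracing s2 down its 3-map path: center (193/336, -1/2), radius 1/840
tracing s4 down its 3-map path: center (97/168, -169/336), radius 1/756
tracing s6 down its 3-map path: center (4/7, -85/168), radius 1/756


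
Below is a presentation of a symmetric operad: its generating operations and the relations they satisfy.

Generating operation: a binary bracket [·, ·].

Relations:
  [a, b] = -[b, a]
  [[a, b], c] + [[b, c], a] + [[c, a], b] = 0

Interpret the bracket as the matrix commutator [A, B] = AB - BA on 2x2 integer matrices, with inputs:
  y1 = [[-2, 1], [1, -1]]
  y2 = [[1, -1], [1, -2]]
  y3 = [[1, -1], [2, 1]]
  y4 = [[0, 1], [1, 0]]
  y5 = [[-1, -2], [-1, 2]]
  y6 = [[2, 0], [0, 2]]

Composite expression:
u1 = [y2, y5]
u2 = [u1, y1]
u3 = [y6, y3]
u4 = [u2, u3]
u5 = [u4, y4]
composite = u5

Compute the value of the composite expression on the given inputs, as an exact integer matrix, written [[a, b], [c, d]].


[[0, 0], [0, 0]]

[y2, y5] = [[3, -9], [0, -3]]
[[y2, y5], y1] = [[-9, -3], [-6, 9]]
[y6, y3] = [[0, 0], [0, 0]]
[[[y2, y5], y1], [y6, y3]] = [[0, 0], [0, 0]]
[[[[y2, y5], y1], [y6, y3]], y4] = [[0, 0], [0, 0]]


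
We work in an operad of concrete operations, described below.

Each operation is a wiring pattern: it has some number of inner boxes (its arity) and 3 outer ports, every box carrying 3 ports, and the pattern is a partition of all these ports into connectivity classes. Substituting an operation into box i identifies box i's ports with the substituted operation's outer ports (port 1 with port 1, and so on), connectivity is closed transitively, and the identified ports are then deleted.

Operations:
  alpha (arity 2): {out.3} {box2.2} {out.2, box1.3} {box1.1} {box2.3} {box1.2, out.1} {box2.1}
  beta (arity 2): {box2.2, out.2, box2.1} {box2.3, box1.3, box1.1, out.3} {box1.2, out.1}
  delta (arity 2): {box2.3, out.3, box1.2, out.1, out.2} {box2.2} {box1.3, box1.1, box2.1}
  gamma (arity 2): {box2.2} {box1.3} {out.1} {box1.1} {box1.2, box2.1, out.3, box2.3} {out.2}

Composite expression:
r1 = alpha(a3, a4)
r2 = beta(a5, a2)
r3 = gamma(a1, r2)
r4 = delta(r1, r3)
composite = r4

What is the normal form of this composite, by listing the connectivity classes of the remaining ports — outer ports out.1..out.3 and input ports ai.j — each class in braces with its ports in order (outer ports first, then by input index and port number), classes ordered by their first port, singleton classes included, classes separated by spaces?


{out.1, out.2, out.3, a1.2, a2.3, a3.3, a5.1, a5.2, a5.3} {a1.1} {a1.3} {a2.1, a2.2} {a3.1} {a3.2} {a4.1} {a4.2} {a4.3}

Connectivity passes through glued delta-boundaries; trace each wire chain.
through alpha, on inputs (a3, a4): {out.1, a3.2} {out.2, a3.3} {out.3} {a3.1} {a4.1} {a4.2} {a4.3} (out.j = stage outer ports)
through beta, on inputs (a5, a2): {out.1, a5.2} {out.2, a2.1, a2.2} {out.3, a2.3, a5.1, a5.3} (out.j = stage outer ports)
through gamma, on inputs (a1, a5, a2): {out.1} {out.2} {out.3, a1.2, a2.3, a5.1, a5.2, a5.3} {a1.1} {a1.3} {a2.1, a2.2} (out.j = stage outer ports)
through delta, on inputs (a3, a4, a1, a5, a2): {out.1, out.2, out.3, a1.2, a2.3, a3.3, a5.1, a5.2, a5.3} {a1.1} {a1.3} {a2.1, a2.2} {a3.1} {a3.2} {a4.1} {a4.2} {a4.3} (out.j = stage outer ports)


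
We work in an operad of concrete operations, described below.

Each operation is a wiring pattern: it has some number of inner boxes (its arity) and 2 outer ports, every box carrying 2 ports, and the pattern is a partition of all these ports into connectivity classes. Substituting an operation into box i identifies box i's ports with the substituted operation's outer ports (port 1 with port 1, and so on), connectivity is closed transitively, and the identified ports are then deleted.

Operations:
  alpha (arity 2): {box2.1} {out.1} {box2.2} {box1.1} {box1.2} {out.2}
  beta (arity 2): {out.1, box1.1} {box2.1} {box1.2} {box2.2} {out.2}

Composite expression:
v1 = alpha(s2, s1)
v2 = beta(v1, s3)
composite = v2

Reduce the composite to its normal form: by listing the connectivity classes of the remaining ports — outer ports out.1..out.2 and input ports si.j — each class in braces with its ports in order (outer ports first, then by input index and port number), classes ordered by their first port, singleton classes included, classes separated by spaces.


Substituting into beta glues patterns; closure does the rest.
composing alpha on (s2, s1), with out.j its own outer ports: {out.1} {out.2} {s1.1} {s1.2} {s2.1} {s2.2}
composing beta on (s2, s1, s3), with out.j its own outer ports: {out.1} {out.2} {s1.1} {s1.2} {s2.1} {s2.2} {s3.1} {s3.2}

{out.1} {out.2} {s1.1} {s1.2} {s2.1} {s2.2} {s3.1} {s3.2}


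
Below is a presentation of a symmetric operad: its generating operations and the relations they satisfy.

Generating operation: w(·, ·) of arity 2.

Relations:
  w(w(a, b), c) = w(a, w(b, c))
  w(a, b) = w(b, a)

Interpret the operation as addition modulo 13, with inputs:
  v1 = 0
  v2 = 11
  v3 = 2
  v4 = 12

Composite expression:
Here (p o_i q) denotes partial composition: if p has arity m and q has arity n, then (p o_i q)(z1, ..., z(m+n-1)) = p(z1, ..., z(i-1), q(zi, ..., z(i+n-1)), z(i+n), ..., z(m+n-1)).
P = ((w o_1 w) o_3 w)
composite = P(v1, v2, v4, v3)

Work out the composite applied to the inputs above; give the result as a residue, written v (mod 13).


12 (mod 13)

w(v1, v2) = 11
w(v4, v3) = 1
w(w(v1, v2), w(v4, v3)) = 12


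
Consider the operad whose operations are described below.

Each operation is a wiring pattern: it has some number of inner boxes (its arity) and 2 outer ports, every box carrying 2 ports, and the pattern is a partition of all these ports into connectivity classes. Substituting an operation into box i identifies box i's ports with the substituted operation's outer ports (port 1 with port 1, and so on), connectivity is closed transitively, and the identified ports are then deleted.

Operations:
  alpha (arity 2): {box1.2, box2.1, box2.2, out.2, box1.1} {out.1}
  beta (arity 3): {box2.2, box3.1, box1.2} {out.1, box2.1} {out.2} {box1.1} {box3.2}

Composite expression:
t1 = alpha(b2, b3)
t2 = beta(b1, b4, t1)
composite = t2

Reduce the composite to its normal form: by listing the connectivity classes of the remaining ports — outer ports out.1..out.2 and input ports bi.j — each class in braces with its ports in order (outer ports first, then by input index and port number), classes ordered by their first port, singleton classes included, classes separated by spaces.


Treat the ports identified at beta as solder joints: merge, then drop.
composing alpha on (b2, b3), with out.j its own outer ports: {out.1} {out.2, b2.1, b2.2, b3.1, b3.2}
composing beta on (b1, b4, b2, b3), with out.j its own outer ports: {out.1, b4.1} {out.2} {b1.1} {b1.2, b4.2} {b2.1, b2.2, b3.1, b3.2}

{out.1, b4.1} {out.2} {b1.1} {b1.2, b4.2} {b2.1, b2.2, b3.1, b3.2}


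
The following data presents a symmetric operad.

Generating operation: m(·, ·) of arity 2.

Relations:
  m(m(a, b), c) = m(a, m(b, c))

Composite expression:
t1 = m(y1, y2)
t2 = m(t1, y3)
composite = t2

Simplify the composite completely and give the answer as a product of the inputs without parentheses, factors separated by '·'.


Under associativity of m, the answer is the y's in reading order.
m(y1, y2) unparenthesizes to y1 · y2
m(m(y1, y2), y3) unparenthesizes to y1 · y2 · y3

y1 · y2 · y3


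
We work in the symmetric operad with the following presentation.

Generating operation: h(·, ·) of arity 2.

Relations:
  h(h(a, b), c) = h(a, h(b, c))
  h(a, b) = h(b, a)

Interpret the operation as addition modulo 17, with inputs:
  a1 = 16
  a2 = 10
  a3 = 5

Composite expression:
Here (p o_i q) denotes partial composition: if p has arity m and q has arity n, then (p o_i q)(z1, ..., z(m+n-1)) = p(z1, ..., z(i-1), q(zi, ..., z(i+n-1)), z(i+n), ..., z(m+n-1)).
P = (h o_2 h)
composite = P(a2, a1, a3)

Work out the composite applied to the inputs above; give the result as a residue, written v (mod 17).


h(a1, a3) = 4
h(a2, h(a1, a3)) = 14

14 (mod 17)


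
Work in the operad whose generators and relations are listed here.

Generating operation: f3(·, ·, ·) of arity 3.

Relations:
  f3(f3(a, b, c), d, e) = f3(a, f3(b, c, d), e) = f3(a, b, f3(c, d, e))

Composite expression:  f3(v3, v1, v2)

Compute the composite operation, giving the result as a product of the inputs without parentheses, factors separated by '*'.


v3 * v1 * v2


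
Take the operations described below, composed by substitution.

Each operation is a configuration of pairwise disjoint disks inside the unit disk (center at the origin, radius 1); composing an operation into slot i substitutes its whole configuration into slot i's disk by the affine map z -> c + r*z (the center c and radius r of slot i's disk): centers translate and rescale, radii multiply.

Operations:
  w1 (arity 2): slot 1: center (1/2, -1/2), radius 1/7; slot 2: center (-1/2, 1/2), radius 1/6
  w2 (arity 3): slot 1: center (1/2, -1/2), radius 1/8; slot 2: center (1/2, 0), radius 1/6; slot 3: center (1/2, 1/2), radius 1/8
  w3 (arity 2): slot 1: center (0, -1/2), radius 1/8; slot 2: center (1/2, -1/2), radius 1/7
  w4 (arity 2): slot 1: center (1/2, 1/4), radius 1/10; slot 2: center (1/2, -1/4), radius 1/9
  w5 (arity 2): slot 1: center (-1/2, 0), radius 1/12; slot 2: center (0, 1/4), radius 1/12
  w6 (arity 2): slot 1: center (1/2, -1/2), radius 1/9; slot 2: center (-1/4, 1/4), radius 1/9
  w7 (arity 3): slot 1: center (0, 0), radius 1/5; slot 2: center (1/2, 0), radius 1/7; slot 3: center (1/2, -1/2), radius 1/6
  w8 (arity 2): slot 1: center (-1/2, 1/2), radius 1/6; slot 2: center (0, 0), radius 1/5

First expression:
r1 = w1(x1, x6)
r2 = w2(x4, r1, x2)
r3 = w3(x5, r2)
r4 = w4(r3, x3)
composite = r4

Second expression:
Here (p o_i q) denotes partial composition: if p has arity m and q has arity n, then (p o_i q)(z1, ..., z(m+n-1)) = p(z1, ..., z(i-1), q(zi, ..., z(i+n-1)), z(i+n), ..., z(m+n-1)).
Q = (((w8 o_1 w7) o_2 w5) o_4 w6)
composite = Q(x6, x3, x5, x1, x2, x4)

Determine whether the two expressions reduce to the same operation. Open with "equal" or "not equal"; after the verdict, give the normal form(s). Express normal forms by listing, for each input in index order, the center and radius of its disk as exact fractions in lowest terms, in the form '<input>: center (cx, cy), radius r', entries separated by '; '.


The first expression, normalized: x1: center (67/120, 167/840), radius 1/2940; x2: center (39/70, 29/140), radius 1/560; x3: center (1/2, -1/4), radius 1/9; x4: center (39/70, 27/140), radius 1/560; x5: center (1/2, 1/5), radius 1/80; x6: center (467/840, 169/840), radius 1/2520
The second expression, normalized: x1: center (-29/72, 29/72), radius 1/324; x2: center (-61/144, 61/144), radius 1/324; x3: center (-3/7, 1/2), radius 1/504; x4: center (0, 0), radius 1/5; x5: center (-5/12, 85/168), radius 1/504; x6: center (-1/2, 1/2), radius 1/30
No match — not equal.

not equal — first x1: center (67/120, 167/840), radius 1/2940; x2: center (39/70, 29/140), radius 1/560; x3: center (1/2, -1/4), radius 1/9; x4: center (39/70, 27/140), radius 1/560; x5: center (1/2, 1/5), radius 1/80; x6: center (467/840, 169/840), radius 1/2520, second x1: center (-29/72, 29/72), radius 1/324; x2: center (-61/144, 61/144), radius 1/324; x3: center (-3/7, 1/2), radius 1/504; x4: center (0, 0), radius 1/5; x5: center (-5/12, 85/168), radius 1/504; x6: center (-1/2, 1/2), radius 1/30


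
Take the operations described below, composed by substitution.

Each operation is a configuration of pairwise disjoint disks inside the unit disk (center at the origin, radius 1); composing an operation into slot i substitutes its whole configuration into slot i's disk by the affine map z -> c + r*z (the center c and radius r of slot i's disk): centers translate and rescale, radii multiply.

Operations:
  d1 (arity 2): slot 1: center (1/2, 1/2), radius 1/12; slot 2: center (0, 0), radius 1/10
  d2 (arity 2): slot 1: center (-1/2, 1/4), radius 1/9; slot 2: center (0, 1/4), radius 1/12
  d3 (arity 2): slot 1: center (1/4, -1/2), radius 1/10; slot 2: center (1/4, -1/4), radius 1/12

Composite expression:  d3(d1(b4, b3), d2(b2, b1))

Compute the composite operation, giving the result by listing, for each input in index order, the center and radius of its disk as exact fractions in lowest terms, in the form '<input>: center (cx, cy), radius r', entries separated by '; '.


b1: center (1/4, -11/48), radius 1/144; b2: center (5/24, -11/48), radius 1/108; b3: center (1/4, -1/2), radius 1/100; b4: center (3/10, -9/20), radius 1/120

Each b-disk chains the slot maps above it in d3; radii multiply.
input b4: composing its 2 substitution steps yields center (3/10, -9/20), radius 1/120
input b3: composing its 2 substitution steps yields center (1/4, -1/2), radius 1/100
input b2: composing its 2 substitution steps yields center (5/24, -11/48), radius 1/108
input b1: composing its 2 substitution steps yields center (1/4, -11/48), radius 1/144


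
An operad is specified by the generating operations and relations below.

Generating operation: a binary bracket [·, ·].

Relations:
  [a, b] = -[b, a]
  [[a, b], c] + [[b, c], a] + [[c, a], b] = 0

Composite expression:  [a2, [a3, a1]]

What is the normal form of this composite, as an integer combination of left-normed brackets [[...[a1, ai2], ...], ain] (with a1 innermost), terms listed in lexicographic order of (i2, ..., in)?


[[a1, a3], a2]

A multilinear Lie element is pinned by a1-initial words (a1 innermost).
Composite bracket: [a2, [a3, a1]]
Under [a, b] = ab - ba we get 4 signed associative words (2^2 = 4).
The a1-initial words carry the normal form:
  sign of a1a3a2 is +1, so it contributes +[[a1, a3], a2]


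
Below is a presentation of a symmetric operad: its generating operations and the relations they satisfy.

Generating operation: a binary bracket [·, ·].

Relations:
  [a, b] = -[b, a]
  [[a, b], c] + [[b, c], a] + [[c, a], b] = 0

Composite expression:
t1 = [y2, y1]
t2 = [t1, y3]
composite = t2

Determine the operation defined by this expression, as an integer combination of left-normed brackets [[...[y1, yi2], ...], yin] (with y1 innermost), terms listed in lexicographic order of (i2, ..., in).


-[[y1, y2], y3]

Antisymmetry and Jacobi reduce to y1-anchored left-normed brackets.
Composite bracket: [[y2, y1], y3]
Expanding via [a, b] = ab - ba: 4 signed words (2^2 = 4).
Coefficients come from the y1-initial words:
  from y1y2y3, sign -1: term -[[y1, y2], y3]


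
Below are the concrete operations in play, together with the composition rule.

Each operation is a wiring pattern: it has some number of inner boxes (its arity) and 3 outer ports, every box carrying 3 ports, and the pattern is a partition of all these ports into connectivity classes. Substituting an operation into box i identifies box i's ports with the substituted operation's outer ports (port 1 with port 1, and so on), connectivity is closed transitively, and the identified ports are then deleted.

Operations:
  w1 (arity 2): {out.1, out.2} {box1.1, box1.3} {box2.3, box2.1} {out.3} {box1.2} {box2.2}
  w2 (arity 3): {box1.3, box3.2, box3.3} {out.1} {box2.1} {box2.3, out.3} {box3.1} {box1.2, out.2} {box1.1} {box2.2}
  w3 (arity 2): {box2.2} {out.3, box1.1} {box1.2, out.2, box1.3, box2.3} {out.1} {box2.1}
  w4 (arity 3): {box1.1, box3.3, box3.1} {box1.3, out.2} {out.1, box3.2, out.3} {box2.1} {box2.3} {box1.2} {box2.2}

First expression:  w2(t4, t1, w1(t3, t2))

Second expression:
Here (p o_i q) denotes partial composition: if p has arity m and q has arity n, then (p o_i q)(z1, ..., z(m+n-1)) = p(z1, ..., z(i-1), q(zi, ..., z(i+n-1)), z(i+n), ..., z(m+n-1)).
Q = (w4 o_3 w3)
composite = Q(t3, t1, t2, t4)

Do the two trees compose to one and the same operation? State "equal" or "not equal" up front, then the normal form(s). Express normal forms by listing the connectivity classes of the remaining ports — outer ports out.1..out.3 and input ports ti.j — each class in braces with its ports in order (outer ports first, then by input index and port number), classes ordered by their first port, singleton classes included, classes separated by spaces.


not equal: they reduce to {out.1} {out.2, t4.2} {out.3, t1.3} {t1.1} {t1.2} {t2.1, t2.3} {t2.2} {t3.1, t3.3} {t3.2} {t4.1} {t4.3} and {out.1, out.3, t2.2, t2.3, t4.3} {out.2, t3.3} {t1.1} {t1.2} {t1.3} {t2.1, t3.1} {t3.2} {t4.1} {t4.2}

Reducing the first expression gives {out.1} {out.2, t4.2} {out.3, t1.3} {t1.1} {t1.2} {t2.1, t2.3} {t2.2} {t3.1, t3.3} {t3.2} {t4.1} {t4.3}
Reducing the second expression gives {out.1, out.3, t2.2, t2.3, t4.3} {out.2, t3.3} {t1.1} {t1.2} {t1.3} {t2.1, t3.1} {t3.2} {t4.1} {t4.2}
Distinct normal forms: not equal.


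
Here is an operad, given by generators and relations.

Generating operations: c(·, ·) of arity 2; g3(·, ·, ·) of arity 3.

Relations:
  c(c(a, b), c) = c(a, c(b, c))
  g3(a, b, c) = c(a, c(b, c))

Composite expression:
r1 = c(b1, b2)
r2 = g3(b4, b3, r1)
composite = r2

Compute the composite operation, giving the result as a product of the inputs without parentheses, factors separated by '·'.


b4 · b3 · b1 · b2

Associativity of g3 dissolves the nesting; only the b-input order survives.
c(b1, b2) flattens to b1 · b2
g3(b4, b3, c(b1, b2)) flattens to b4 · b3 · b1 · b2


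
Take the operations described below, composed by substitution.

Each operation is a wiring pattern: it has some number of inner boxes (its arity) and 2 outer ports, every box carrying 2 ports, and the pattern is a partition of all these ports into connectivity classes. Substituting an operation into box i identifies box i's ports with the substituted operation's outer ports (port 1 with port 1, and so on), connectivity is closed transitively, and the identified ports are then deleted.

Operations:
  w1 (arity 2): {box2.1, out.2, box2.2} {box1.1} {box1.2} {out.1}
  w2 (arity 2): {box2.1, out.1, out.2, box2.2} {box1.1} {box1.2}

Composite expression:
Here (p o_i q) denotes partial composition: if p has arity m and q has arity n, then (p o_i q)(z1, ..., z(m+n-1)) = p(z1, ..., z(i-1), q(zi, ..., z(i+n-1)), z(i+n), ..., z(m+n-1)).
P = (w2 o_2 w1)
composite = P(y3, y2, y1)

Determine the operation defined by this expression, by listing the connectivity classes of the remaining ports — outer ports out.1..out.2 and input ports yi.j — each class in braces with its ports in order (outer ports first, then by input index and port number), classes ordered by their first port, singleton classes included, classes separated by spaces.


{out.1, out.2, y1.1, y1.2} {y2.1} {y2.2} {y3.1} {y3.2}

Treat the ports identified at w2 as solder joints: merge, then drop.
composing w1 on (y2, y1), with out.j its own outer ports: {out.1} {out.2, y1.1, y1.2} {y2.1} {y2.2}
composing w2 on (y3, y2, y1), with out.j its own outer ports: {out.1, out.2, y1.1, y1.2} {y2.1} {y2.2} {y3.1} {y3.2}


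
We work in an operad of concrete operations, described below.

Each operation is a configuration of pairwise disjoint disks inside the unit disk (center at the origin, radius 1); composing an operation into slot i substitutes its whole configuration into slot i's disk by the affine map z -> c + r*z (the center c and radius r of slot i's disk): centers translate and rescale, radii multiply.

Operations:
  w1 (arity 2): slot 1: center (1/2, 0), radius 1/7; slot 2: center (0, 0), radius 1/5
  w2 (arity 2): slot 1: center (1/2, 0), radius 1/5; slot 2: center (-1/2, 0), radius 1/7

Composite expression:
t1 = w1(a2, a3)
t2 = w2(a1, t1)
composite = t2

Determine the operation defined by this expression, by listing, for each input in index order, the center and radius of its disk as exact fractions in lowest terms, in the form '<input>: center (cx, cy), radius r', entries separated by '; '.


a1: center (1/2, 0), radius 1/5; a2: center (-3/7, 0), radius 1/49; a3: center (-1/2, 0), radius 1/35

Nesting under w2 composes maps z -> c + r*z down each a-path.
tracing a1 down its 1-map path: center (1/2, 0), radius 1/5
tracing a2 down its 2-map path: center (-3/7, 0), radius 1/49
tracing a3 down its 2-map path: center (-1/2, 0), radius 1/35


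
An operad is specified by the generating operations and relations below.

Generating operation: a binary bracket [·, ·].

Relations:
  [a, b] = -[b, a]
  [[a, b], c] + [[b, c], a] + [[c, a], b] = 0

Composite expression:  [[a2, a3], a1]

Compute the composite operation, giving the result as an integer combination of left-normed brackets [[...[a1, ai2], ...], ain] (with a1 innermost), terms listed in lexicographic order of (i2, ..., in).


Expand each bracket as ab - ba; the a1-initial words give the coefficients.
Composite bracket: [[a2, a3], a1]
Expanding via [a, b] = ab - ba: 4 signed words (2^2 = 4).
Keep just the words that open with a1:
  the word a1a2a3 carries sign -1 and contributes -[[a1, a2], a3]
  the word a1a3a2 carries sign +1 and contributes +[[a1, a3], a2]

-[[a1, a2], a3] + [[a1, a3], a2]


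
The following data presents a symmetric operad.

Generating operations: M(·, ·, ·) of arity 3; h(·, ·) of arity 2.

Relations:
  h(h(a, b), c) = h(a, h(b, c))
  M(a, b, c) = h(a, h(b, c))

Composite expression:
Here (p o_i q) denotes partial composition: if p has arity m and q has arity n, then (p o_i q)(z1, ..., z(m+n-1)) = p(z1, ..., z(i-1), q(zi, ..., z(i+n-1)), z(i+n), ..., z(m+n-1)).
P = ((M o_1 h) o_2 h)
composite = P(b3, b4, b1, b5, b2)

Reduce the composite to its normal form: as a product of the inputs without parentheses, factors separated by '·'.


Under associativity of M, the answer is the b's in reading order.
h(b4, b1) spells out as b4 · b1
h(b3, h(b4, b1)) spells out as b3 · b4 · b1
M(h(b3, h(b4, b1)), b5, b2) spells out as b3 · b4 · b1 · b5 · b2

b3 · b4 · b1 · b5 · b2


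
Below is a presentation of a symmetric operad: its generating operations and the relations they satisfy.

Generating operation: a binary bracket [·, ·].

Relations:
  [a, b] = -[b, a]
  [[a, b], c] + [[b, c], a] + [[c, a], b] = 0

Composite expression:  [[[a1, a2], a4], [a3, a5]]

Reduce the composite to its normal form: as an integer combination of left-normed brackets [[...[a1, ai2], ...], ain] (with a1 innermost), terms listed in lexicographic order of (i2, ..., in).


Skip Jacobi rewriting: expand, keep a1-initial words, read off terms.
Composite bracket: [[[a1, a2], a4], [a3, a5]]
The bracket unfolds into 16 signed words via [a, b] = ab - ba (2^4 = 16).
Collect the words opening with a1:
  the word a1a2a4a3a5 carries sign +1 and contributes +[[[[a1, a2], a4], a3], a5]
  the word a1a2a4a5a3 carries sign -1 and contributes -[[[[a1, a2], a4], a5], a3]

[[[[a1, a2], a4], a3], a5] - [[[[a1, a2], a4], a5], a3]


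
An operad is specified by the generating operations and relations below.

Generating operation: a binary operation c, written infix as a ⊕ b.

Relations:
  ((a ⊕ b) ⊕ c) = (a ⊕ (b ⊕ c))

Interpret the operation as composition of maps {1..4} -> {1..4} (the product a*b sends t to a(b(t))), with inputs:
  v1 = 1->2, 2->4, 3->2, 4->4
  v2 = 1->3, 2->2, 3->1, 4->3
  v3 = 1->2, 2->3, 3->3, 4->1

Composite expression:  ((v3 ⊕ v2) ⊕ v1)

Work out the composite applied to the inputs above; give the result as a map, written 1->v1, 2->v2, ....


(v3 ⊕ v2) = 1->3, 2->3, 3->2, 4->3
((v3 ⊕ v2) ⊕ v1) = 1->3, 2->3, 3->3, 4->3

1->3, 2->3, 3->3, 4->3


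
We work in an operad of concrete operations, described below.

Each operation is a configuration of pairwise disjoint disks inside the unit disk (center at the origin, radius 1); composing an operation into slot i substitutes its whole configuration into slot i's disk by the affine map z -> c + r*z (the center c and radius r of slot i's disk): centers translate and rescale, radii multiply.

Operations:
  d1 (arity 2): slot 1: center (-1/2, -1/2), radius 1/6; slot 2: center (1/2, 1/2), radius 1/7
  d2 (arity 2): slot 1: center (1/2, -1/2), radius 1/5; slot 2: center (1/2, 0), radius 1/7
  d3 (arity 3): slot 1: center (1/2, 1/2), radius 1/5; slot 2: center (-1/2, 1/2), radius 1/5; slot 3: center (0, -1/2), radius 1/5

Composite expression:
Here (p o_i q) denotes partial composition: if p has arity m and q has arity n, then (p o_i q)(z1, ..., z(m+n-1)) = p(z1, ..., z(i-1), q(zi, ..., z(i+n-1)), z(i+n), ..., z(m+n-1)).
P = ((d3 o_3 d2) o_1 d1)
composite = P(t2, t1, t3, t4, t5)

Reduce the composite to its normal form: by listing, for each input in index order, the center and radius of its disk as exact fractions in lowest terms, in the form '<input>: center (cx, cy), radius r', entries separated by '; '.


t1: center (3/5, 3/5), radius 1/35; t2: center (2/5, 2/5), radius 1/30; t3: center (-1/2, 1/2), radius 1/5; t4: center (1/10, -3/5), radius 1/25; t5: center (1/10, -1/2), radius 1/35

Below d3, radii multiply path by path; the t-disk centers shift.
for t2, the 2-step affine chain lands on center (2/5, 2/5), radius 1/30
for t1, the 2-step affine chain lands on center (3/5, 3/5), radius 1/35
for t3, the 1-step affine chain lands on center (-1/2, 1/2), radius 1/5
for t4, the 2-step affine chain lands on center (1/10, -3/5), radius 1/25
for t5, the 2-step affine chain lands on center (1/10, -1/2), radius 1/35
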